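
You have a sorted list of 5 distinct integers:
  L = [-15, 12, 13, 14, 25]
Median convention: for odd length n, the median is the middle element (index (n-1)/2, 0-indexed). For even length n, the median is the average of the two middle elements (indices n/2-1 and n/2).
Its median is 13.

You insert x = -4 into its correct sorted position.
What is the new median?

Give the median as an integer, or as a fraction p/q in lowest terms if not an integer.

Old list (sorted, length 5): [-15, 12, 13, 14, 25]
Old median = 13
Insert x = -4
Old length odd (5). Middle was index 2 = 13.
New length even (6). New median = avg of two middle elements.
x = -4: 1 elements are < x, 4 elements are > x.
New sorted list: [-15, -4, 12, 13, 14, 25]
New median = 25/2

Answer: 25/2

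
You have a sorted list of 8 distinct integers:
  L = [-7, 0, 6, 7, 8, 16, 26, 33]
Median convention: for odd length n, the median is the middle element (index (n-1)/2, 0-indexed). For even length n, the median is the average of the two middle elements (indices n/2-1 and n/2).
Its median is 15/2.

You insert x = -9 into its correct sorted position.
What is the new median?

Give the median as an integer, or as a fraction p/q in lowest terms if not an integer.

Answer: 7

Derivation:
Old list (sorted, length 8): [-7, 0, 6, 7, 8, 16, 26, 33]
Old median = 15/2
Insert x = -9
Old length even (8). Middle pair: indices 3,4 = 7,8.
New length odd (9). New median = single middle element.
x = -9: 0 elements are < x, 8 elements are > x.
New sorted list: [-9, -7, 0, 6, 7, 8, 16, 26, 33]
New median = 7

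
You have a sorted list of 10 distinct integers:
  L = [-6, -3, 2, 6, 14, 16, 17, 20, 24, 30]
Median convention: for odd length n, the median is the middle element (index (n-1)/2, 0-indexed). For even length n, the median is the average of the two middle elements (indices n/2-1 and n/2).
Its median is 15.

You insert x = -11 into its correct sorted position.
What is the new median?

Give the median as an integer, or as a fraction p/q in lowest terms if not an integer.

Old list (sorted, length 10): [-6, -3, 2, 6, 14, 16, 17, 20, 24, 30]
Old median = 15
Insert x = -11
Old length even (10). Middle pair: indices 4,5 = 14,16.
New length odd (11). New median = single middle element.
x = -11: 0 elements are < x, 10 elements are > x.
New sorted list: [-11, -6, -3, 2, 6, 14, 16, 17, 20, 24, 30]
New median = 14

Answer: 14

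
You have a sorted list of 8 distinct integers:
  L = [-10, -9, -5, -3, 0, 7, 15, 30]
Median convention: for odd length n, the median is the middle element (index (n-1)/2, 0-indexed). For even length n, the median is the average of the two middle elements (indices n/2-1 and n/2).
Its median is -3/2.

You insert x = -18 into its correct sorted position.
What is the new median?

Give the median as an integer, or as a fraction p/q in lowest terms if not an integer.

Old list (sorted, length 8): [-10, -9, -5, -3, 0, 7, 15, 30]
Old median = -3/2
Insert x = -18
Old length even (8). Middle pair: indices 3,4 = -3,0.
New length odd (9). New median = single middle element.
x = -18: 0 elements are < x, 8 elements are > x.
New sorted list: [-18, -10, -9, -5, -3, 0, 7, 15, 30]
New median = -3

Answer: -3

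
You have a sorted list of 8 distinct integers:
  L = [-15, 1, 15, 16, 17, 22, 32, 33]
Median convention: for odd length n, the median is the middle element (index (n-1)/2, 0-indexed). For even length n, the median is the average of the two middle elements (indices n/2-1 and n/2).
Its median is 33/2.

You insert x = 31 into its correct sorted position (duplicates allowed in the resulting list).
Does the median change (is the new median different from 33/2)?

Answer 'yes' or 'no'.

Old median = 33/2
Insert x = 31
New median = 17
Changed? yes

Answer: yes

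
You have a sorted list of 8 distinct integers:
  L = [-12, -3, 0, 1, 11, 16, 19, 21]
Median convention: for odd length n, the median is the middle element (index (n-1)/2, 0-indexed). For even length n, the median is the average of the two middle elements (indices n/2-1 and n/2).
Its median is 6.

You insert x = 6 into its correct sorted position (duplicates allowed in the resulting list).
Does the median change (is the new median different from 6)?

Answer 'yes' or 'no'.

Answer: no

Derivation:
Old median = 6
Insert x = 6
New median = 6
Changed? no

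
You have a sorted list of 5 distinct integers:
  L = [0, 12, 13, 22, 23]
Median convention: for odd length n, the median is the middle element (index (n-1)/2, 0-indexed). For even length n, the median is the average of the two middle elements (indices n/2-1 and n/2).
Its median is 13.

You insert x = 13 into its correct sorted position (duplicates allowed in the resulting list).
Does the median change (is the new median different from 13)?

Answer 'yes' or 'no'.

Answer: no

Derivation:
Old median = 13
Insert x = 13
New median = 13
Changed? no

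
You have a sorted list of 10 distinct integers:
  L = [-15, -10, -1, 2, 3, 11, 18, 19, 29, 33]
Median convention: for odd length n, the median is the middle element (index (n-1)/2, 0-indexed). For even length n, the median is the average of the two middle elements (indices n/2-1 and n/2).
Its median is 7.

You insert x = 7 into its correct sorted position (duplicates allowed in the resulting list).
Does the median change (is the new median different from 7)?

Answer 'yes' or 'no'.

Answer: no

Derivation:
Old median = 7
Insert x = 7
New median = 7
Changed? no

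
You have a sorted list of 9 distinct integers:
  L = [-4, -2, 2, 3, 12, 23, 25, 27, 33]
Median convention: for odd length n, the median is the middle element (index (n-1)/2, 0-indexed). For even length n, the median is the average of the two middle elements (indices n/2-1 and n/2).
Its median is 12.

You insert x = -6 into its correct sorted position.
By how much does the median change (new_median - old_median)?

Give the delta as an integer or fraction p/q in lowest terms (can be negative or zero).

Answer: -9/2

Derivation:
Old median = 12
After inserting x = -6: new sorted = [-6, -4, -2, 2, 3, 12, 23, 25, 27, 33]
New median = 15/2
Delta = 15/2 - 12 = -9/2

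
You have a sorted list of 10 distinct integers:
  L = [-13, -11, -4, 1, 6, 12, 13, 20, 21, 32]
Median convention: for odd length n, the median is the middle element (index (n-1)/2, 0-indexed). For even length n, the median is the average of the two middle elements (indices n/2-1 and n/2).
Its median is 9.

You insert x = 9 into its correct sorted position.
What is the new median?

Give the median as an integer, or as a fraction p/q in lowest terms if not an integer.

Old list (sorted, length 10): [-13, -11, -4, 1, 6, 12, 13, 20, 21, 32]
Old median = 9
Insert x = 9
Old length even (10). Middle pair: indices 4,5 = 6,12.
New length odd (11). New median = single middle element.
x = 9: 5 elements are < x, 5 elements are > x.
New sorted list: [-13, -11, -4, 1, 6, 9, 12, 13, 20, 21, 32]
New median = 9

Answer: 9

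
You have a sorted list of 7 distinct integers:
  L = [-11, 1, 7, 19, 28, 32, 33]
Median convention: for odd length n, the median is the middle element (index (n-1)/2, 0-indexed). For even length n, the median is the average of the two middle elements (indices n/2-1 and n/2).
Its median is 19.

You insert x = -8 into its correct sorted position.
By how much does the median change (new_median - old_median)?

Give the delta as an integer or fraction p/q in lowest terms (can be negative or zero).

Answer: -6

Derivation:
Old median = 19
After inserting x = -8: new sorted = [-11, -8, 1, 7, 19, 28, 32, 33]
New median = 13
Delta = 13 - 19 = -6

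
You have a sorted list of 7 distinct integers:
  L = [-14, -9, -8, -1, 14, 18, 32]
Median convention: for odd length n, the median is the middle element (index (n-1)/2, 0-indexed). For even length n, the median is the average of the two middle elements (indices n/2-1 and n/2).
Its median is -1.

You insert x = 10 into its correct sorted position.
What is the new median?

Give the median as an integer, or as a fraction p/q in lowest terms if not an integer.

Answer: 9/2

Derivation:
Old list (sorted, length 7): [-14, -9, -8, -1, 14, 18, 32]
Old median = -1
Insert x = 10
Old length odd (7). Middle was index 3 = -1.
New length even (8). New median = avg of two middle elements.
x = 10: 4 elements are < x, 3 elements are > x.
New sorted list: [-14, -9, -8, -1, 10, 14, 18, 32]
New median = 9/2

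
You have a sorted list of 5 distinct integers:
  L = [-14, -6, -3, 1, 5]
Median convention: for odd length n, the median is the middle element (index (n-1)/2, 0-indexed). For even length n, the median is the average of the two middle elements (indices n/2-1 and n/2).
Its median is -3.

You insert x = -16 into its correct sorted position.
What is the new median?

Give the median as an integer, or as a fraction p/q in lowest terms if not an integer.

Answer: -9/2

Derivation:
Old list (sorted, length 5): [-14, -6, -3, 1, 5]
Old median = -3
Insert x = -16
Old length odd (5). Middle was index 2 = -3.
New length even (6). New median = avg of two middle elements.
x = -16: 0 elements are < x, 5 elements are > x.
New sorted list: [-16, -14, -6, -3, 1, 5]
New median = -9/2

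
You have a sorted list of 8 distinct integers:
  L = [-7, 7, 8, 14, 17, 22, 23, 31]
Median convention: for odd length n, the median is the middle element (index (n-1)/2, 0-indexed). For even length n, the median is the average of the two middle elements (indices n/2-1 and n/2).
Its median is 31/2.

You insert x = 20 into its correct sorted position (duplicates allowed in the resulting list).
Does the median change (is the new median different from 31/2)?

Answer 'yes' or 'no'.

Old median = 31/2
Insert x = 20
New median = 17
Changed? yes

Answer: yes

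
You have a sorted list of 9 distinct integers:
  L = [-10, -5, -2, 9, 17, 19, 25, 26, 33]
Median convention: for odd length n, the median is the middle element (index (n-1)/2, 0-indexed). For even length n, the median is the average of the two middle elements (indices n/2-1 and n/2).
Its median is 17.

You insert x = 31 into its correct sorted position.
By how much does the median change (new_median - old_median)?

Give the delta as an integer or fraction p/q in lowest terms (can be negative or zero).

Old median = 17
After inserting x = 31: new sorted = [-10, -5, -2, 9, 17, 19, 25, 26, 31, 33]
New median = 18
Delta = 18 - 17 = 1

Answer: 1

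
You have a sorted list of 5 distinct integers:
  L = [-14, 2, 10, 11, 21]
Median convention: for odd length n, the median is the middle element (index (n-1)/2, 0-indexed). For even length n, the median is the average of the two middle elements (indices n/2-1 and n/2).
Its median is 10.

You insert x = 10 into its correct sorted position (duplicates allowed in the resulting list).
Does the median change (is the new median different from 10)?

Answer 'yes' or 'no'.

Answer: no

Derivation:
Old median = 10
Insert x = 10
New median = 10
Changed? no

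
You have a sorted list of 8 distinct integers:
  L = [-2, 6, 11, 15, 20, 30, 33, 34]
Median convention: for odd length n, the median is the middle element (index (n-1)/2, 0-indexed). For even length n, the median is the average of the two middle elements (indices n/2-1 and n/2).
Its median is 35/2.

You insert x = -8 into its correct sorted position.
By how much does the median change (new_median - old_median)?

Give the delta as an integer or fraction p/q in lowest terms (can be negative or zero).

Answer: -5/2

Derivation:
Old median = 35/2
After inserting x = -8: new sorted = [-8, -2, 6, 11, 15, 20, 30, 33, 34]
New median = 15
Delta = 15 - 35/2 = -5/2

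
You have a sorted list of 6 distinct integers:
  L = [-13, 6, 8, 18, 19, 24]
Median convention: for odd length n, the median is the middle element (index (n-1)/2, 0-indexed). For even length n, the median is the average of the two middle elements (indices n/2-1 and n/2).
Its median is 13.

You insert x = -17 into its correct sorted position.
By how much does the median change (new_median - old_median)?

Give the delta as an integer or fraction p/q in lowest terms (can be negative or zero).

Old median = 13
After inserting x = -17: new sorted = [-17, -13, 6, 8, 18, 19, 24]
New median = 8
Delta = 8 - 13 = -5

Answer: -5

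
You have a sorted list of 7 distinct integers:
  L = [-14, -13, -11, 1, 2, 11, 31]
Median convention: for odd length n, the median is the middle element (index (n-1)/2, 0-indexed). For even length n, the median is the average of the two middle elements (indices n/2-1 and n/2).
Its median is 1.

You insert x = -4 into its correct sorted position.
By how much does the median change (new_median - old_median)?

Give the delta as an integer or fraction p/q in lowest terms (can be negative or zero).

Answer: -5/2

Derivation:
Old median = 1
After inserting x = -4: new sorted = [-14, -13, -11, -4, 1, 2, 11, 31]
New median = -3/2
Delta = -3/2 - 1 = -5/2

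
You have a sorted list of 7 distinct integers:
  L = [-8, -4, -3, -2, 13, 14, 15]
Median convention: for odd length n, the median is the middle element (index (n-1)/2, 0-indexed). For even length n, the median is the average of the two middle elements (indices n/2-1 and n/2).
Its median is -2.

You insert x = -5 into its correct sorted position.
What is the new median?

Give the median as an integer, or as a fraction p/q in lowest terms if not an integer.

Old list (sorted, length 7): [-8, -4, -3, -2, 13, 14, 15]
Old median = -2
Insert x = -5
Old length odd (7). Middle was index 3 = -2.
New length even (8). New median = avg of two middle elements.
x = -5: 1 elements are < x, 6 elements are > x.
New sorted list: [-8, -5, -4, -3, -2, 13, 14, 15]
New median = -5/2

Answer: -5/2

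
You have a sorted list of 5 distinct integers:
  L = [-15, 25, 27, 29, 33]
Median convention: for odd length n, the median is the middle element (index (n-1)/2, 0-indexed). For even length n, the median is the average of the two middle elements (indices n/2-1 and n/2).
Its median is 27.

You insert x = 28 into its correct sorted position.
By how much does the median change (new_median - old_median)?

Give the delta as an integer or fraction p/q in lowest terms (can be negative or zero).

Answer: 1/2

Derivation:
Old median = 27
After inserting x = 28: new sorted = [-15, 25, 27, 28, 29, 33]
New median = 55/2
Delta = 55/2 - 27 = 1/2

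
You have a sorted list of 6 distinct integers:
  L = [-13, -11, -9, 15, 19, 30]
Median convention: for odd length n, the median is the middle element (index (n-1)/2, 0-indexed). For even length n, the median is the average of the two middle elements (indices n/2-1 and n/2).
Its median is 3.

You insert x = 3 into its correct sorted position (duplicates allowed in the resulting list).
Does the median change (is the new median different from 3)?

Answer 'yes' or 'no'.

Old median = 3
Insert x = 3
New median = 3
Changed? no

Answer: no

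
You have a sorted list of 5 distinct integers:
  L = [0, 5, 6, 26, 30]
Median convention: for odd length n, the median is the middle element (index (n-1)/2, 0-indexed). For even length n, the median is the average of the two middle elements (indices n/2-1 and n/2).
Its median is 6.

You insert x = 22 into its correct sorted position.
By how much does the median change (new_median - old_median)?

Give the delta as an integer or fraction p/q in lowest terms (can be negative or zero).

Old median = 6
After inserting x = 22: new sorted = [0, 5, 6, 22, 26, 30]
New median = 14
Delta = 14 - 6 = 8

Answer: 8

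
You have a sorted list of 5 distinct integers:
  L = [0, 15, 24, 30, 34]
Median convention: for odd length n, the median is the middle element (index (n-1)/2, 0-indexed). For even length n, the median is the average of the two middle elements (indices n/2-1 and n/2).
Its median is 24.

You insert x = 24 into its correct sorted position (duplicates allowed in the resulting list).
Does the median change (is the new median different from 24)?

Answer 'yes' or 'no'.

Old median = 24
Insert x = 24
New median = 24
Changed? no

Answer: no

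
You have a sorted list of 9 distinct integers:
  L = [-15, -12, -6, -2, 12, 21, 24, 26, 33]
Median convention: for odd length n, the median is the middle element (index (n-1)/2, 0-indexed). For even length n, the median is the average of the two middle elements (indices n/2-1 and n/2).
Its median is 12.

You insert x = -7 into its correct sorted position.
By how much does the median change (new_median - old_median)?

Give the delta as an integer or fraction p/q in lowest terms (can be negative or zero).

Answer: -7

Derivation:
Old median = 12
After inserting x = -7: new sorted = [-15, -12, -7, -6, -2, 12, 21, 24, 26, 33]
New median = 5
Delta = 5 - 12 = -7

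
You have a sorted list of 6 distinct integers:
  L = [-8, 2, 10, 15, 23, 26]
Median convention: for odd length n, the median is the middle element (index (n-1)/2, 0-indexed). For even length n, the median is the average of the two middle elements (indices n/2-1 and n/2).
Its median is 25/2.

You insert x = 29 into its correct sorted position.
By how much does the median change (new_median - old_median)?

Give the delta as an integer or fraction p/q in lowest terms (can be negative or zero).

Old median = 25/2
After inserting x = 29: new sorted = [-8, 2, 10, 15, 23, 26, 29]
New median = 15
Delta = 15 - 25/2 = 5/2

Answer: 5/2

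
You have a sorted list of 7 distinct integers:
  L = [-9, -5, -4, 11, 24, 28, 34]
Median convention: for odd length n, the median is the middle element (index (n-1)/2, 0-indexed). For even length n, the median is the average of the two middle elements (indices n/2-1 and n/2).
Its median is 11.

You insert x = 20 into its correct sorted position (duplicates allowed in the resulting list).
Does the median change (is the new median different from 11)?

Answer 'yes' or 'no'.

Old median = 11
Insert x = 20
New median = 31/2
Changed? yes

Answer: yes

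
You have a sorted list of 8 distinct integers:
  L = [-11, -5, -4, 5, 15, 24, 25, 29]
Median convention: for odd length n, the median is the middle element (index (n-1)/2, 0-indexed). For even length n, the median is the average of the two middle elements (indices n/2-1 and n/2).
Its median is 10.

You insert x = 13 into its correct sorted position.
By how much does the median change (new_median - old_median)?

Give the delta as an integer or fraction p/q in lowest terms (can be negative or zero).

Answer: 3

Derivation:
Old median = 10
After inserting x = 13: new sorted = [-11, -5, -4, 5, 13, 15, 24, 25, 29]
New median = 13
Delta = 13 - 10 = 3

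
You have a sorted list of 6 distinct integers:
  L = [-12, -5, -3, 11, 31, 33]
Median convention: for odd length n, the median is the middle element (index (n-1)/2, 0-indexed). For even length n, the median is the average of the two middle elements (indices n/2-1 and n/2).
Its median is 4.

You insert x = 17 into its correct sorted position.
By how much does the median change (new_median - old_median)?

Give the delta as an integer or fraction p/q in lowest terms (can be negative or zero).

Answer: 7

Derivation:
Old median = 4
After inserting x = 17: new sorted = [-12, -5, -3, 11, 17, 31, 33]
New median = 11
Delta = 11 - 4 = 7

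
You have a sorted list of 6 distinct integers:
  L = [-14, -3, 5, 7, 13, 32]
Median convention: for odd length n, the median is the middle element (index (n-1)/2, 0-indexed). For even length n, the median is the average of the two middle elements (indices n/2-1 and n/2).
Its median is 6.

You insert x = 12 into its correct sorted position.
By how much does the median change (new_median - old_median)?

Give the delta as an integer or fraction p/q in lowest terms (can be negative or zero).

Old median = 6
After inserting x = 12: new sorted = [-14, -3, 5, 7, 12, 13, 32]
New median = 7
Delta = 7 - 6 = 1

Answer: 1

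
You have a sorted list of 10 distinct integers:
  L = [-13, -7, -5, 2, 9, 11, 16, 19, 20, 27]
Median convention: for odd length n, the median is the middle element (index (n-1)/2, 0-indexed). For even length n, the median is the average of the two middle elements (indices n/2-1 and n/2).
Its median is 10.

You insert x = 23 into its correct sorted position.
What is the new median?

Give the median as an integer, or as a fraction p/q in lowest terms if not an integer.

Old list (sorted, length 10): [-13, -7, -5, 2, 9, 11, 16, 19, 20, 27]
Old median = 10
Insert x = 23
Old length even (10). Middle pair: indices 4,5 = 9,11.
New length odd (11). New median = single middle element.
x = 23: 9 elements are < x, 1 elements are > x.
New sorted list: [-13, -7, -5, 2, 9, 11, 16, 19, 20, 23, 27]
New median = 11

Answer: 11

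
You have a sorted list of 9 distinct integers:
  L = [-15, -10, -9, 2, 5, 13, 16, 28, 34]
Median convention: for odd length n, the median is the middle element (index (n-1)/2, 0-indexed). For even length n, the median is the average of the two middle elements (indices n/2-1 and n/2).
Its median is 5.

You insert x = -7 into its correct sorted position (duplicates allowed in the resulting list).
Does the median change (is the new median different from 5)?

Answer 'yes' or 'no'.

Old median = 5
Insert x = -7
New median = 7/2
Changed? yes

Answer: yes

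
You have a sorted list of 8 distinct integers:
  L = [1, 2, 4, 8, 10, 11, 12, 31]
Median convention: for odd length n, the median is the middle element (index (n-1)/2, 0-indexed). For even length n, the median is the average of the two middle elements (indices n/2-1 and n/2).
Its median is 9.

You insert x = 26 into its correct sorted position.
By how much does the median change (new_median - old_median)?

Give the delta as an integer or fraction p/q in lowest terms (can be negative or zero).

Answer: 1

Derivation:
Old median = 9
After inserting x = 26: new sorted = [1, 2, 4, 8, 10, 11, 12, 26, 31]
New median = 10
Delta = 10 - 9 = 1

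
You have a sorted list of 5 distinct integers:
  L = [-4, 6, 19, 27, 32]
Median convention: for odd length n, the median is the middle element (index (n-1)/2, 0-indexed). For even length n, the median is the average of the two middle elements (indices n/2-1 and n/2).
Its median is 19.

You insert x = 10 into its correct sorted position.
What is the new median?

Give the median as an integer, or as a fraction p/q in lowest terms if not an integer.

Answer: 29/2

Derivation:
Old list (sorted, length 5): [-4, 6, 19, 27, 32]
Old median = 19
Insert x = 10
Old length odd (5). Middle was index 2 = 19.
New length even (6). New median = avg of two middle elements.
x = 10: 2 elements are < x, 3 elements are > x.
New sorted list: [-4, 6, 10, 19, 27, 32]
New median = 29/2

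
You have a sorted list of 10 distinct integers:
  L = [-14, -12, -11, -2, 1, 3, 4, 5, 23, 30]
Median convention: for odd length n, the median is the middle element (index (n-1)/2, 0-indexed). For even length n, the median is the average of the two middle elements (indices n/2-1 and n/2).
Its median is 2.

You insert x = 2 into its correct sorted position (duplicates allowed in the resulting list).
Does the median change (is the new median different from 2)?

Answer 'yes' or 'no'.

Old median = 2
Insert x = 2
New median = 2
Changed? no

Answer: no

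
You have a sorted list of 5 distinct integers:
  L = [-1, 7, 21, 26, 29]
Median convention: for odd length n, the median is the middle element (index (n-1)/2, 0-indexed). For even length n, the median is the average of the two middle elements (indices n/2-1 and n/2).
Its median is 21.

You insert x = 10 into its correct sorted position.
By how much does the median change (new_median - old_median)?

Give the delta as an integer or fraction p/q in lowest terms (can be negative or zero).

Old median = 21
After inserting x = 10: new sorted = [-1, 7, 10, 21, 26, 29]
New median = 31/2
Delta = 31/2 - 21 = -11/2

Answer: -11/2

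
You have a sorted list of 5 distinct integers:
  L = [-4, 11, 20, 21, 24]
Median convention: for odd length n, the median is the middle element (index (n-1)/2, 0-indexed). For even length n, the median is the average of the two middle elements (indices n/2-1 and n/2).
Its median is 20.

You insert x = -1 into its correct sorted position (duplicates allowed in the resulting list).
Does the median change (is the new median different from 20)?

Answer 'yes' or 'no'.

Answer: yes

Derivation:
Old median = 20
Insert x = -1
New median = 31/2
Changed? yes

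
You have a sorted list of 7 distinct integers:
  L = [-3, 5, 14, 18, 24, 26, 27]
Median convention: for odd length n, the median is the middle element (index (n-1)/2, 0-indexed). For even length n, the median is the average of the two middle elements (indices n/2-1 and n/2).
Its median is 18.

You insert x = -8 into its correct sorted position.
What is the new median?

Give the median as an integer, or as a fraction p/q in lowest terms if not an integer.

Answer: 16

Derivation:
Old list (sorted, length 7): [-3, 5, 14, 18, 24, 26, 27]
Old median = 18
Insert x = -8
Old length odd (7). Middle was index 3 = 18.
New length even (8). New median = avg of two middle elements.
x = -8: 0 elements are < x, 7 elements are > x.
New sorted list: [-8, -3, 5, 14, 18, 24, 26, 27]
New median = 16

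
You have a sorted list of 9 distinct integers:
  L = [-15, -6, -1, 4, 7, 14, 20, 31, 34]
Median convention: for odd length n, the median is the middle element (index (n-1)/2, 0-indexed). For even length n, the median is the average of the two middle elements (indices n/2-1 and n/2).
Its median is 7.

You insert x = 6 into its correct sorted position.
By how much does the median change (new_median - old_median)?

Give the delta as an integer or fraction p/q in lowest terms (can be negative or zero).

Answer: -1/2

Derivation:
Old median = 7
After inserting x = 6: new sorted = [-15, -6, -1, 4, 6, 7, 14, 20, 31, 34]
New median = 13/2
Delta = 13/2 - 7 = -1/2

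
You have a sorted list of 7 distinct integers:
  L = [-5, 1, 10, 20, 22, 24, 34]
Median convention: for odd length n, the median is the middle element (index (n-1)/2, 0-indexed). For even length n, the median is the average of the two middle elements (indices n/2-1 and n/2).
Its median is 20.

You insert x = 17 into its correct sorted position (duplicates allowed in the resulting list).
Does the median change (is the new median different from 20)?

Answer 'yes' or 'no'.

Old median = 20
Insert x = 17
New median = 37/2
Changed? yes

Answer: yes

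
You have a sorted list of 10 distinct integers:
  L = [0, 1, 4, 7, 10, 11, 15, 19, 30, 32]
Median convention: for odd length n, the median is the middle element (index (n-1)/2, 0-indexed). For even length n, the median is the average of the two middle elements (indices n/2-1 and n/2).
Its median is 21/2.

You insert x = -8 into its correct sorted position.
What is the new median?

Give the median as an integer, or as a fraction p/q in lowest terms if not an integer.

Answer: 10

Derivation:
Old list (sorted, length 10): [0, 1, 4, 7, 10, 11, 15, 19, 30, 32]
Old median = 21/2
Insert x = -8
Old length even (10). Middle pair: indices 4,5 = 10,11.
New length odd (11). New median = single middle element.
x = -8: 0 elements are < x, 10 elements are > x.
New sorted list: [-8, 0, 1, 4, 7, 10, 11, 15, 19, 30, 32]
New median = 10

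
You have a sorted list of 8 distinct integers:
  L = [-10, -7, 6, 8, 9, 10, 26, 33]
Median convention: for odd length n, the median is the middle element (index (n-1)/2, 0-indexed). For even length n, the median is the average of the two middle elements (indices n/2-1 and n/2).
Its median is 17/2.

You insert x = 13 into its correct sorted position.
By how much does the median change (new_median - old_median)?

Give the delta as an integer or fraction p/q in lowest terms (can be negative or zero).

Old median = 17/2
After inserting x = 13: new sorted = [-10, -7, 6, 8, 9, 10, 13, 26, 33]
New median = 9
Delta = 9 - 17/2 = 1/2

Answer: 1/2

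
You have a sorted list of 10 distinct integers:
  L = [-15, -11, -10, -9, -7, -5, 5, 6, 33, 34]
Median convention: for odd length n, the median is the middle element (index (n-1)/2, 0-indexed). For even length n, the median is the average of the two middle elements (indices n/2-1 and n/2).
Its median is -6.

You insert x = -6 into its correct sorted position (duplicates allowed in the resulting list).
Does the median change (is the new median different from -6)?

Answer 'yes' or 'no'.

Old median = -6
Insert x = -6
New median = -6
Changed? no

Answer: no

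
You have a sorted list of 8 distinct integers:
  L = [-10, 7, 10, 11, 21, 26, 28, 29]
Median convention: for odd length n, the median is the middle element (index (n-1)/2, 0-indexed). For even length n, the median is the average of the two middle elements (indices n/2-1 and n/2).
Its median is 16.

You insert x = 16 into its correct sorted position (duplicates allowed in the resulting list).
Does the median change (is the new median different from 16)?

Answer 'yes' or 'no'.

Old median = 16
Insert x = 16
New median = 16
Changed? no

Answer: no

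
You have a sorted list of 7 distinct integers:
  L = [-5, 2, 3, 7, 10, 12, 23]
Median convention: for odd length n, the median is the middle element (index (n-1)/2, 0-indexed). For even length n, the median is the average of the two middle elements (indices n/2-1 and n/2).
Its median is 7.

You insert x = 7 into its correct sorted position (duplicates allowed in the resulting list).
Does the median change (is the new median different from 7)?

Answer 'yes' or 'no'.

Answer: no

Derivation:
Old median = 7
Insert x = 7
New median = 7
Changed? no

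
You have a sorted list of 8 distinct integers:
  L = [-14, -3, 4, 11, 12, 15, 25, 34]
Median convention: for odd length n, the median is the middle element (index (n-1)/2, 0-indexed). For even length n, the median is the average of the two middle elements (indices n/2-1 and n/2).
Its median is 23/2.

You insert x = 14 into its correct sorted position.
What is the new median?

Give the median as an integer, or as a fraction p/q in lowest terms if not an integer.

Answer: 12

Derivation:
Old list (sorted, length 8): [-14, -3, 4, 11, 12, 15, 25, 34]
Old median = 23/2
Insert x = 14
Old length even (8). Middle pair: indices 3,4 = 11,12.
New length odd (9). New median = single middle element.
x = 14: 5 elements are < x, 3 elements are > x.
New sorted list: [-14, -3, 4, 11, 12, 14, 15, 25, 34]
New median = 12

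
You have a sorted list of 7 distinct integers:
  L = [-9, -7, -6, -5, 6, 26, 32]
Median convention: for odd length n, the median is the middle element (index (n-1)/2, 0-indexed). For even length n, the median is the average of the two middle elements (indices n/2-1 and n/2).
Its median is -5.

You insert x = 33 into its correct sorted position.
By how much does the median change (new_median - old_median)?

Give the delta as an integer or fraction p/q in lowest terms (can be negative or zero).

Answer: 11/2

Derivation:
Old median = -5
After inserting x = 33: new sorted = [-9, -7, -6, -5, 6, 26, 32, 33]
New median = 1/2
Delta = 1/2 - -5 = 11/2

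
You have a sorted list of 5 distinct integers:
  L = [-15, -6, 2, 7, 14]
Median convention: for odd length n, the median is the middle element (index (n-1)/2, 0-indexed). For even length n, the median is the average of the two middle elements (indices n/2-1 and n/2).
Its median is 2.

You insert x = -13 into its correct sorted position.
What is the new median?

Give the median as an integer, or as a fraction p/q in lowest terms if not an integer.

Old list (sorted, length 5): [-15, -6, 2, 7, 14]
Old median = 2
Insert x = -13
Old length odd (5). Middle was index 2 = 2.
New length even (6). New median = avg of two middle elements.
x = -13: 1 elements are < x, 4 elements are > x.
New sorted list: [-15, -13, -6, 2, 7, 14]
New median = -2

Answer: -2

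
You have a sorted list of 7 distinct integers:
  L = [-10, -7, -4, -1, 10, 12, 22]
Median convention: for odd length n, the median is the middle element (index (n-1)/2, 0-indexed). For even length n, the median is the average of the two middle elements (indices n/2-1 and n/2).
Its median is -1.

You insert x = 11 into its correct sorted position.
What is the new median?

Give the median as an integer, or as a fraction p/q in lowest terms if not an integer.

Answer: 9/2

Derivation:
Old list (sorted, length 7): [-10, -7, -4, -1, 10, 12, 22]
Old median = -1
Insert x = 11
Old length odd (7). Middle was index 3 = -1.
New length even (8). New median = avg of two middle elements.
x = 11: 5 elements are < x, 2 elements are > x.
New sorted list: [-10, -7, -4, -1, 10, 11, 12, 22]
New median = 9/2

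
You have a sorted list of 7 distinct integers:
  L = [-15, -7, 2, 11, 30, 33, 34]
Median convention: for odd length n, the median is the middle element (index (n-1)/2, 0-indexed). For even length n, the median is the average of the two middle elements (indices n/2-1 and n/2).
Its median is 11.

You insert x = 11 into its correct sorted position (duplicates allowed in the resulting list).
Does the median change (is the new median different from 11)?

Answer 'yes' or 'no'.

Answer: no

Derivation:
Old median = 11
Insert x = 11
New median = 11
Changed? no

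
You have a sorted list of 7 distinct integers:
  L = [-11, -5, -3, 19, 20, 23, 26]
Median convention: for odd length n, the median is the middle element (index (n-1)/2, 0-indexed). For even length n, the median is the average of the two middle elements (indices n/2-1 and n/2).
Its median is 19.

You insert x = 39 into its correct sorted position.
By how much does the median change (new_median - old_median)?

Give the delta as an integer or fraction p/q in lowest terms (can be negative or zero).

Answer: 1/2

Derivation:
Old median = 19
After inserting x = 39: new sorted = [-11, -5, -3, 19, 20, 23, 26, 39]
New median = 39/2
Delta = 39/2 - 19 = 1/2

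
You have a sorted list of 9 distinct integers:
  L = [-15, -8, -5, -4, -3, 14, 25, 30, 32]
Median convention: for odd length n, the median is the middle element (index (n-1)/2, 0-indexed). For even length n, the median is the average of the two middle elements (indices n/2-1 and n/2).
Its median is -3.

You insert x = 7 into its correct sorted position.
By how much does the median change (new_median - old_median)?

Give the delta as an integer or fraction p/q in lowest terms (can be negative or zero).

Old median = -3
After inserting x = 7: new sorted = [-15, -8, -5, -4, -3, 7, 14, 25, 30, 32]
New median = 2
Delta = 2 - -3 = 5

Answer: 5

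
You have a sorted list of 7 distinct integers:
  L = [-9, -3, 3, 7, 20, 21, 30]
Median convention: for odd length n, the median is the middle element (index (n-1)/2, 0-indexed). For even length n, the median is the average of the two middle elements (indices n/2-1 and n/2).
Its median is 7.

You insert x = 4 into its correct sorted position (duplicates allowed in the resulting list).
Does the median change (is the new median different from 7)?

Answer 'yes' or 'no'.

Old median = 7
Insert x = 4
New median = 11/2
Changed? yes

Answer: yes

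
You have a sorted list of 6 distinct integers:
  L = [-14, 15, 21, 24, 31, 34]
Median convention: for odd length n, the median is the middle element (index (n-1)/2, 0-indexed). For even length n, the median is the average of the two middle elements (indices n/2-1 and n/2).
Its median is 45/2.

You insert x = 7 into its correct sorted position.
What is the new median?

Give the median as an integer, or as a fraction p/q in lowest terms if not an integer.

Answer: 21

Derivation:
Old list (sorted, length 6): [-14, 15, 21, 24, 31, 34]
Old median = 45/2
Insert x = 7
Old length even (6). Middle pair: indices 2,3 = 21,24.
New length odd (7). New median = single middle element.
x = 7: 1 elements are < x, 5 elements are > x.
New sorted list: [-14, 7, 15, 21, 24, 31, 34]
New median = 21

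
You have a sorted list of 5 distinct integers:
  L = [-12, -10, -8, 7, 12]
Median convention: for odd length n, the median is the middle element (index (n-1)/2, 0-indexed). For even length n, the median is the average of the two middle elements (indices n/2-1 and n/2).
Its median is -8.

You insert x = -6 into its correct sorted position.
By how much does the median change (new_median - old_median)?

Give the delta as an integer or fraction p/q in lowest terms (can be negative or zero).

Old median = -8
After inserting x = -6: new sorted = [-12, -10, -8, -6, 7, 12]
New median = -7
Delta = -7 - -8 = 1

Answer: 1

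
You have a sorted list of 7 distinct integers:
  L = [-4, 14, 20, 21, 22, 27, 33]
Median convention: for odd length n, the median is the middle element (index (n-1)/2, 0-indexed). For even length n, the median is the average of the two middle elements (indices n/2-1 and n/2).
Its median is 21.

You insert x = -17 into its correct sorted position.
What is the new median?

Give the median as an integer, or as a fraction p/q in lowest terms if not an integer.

Answer: 41/2

Derivation:
Old list (sorted, length 7): [-4, 14, 20, 21, 22, 27, 33]
Old median = 21
Insert x = -17
Old length odd (7). Middle was index 3 = 21.
New length even (8). New median = avg of two middle elements.
x = -17: 0 elements are < x, 7 elements are > x.
New sorted list: [-17, -4, 14, 20, 21, 22, 27, 33]
New median = 41/2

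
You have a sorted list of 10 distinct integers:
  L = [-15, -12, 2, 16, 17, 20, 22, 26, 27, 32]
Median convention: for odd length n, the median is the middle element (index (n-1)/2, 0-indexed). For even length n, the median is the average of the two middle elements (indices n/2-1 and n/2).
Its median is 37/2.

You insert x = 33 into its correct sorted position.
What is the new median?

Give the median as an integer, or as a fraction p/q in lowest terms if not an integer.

Answer: 20

Derivation:
Old list (sorted, length 10): [-15, -12, 2, 16, 17, 20, 22, 26, 27, 32]
Old median = 37/2
Insert x = 33
Old length even (10). Middle pair: indices 4,5 = 17,20.
New length odd (11). New median = single middle element.
x = 33: 10 elements are < x, 0 elements are > x.
New sorted list: [-15, -12, 2, 16, 17, 20, 22, 26, 27, 32, 33]
New median = 20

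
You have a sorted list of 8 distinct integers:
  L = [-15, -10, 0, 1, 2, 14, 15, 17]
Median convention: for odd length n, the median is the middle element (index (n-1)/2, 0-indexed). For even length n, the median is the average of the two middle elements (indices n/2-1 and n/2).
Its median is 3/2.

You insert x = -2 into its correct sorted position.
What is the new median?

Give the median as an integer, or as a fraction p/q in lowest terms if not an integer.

Answer: 1

Derivation:
Old list (sorted, length 8): [-15, -10, 0, 1, 2, 14, 15, 17]
Old median = 3/2
Insert x = -2
Old length even (8). Middle pair: indices 3,4 = 1,2.
New length odd (9). New median = single middle element.
x = -2: 2 elements are < x, 6 elements are > x.
New sorted list: [-15, -10, -2, 0, 1, 2, 14, 15, 17]
New median = 1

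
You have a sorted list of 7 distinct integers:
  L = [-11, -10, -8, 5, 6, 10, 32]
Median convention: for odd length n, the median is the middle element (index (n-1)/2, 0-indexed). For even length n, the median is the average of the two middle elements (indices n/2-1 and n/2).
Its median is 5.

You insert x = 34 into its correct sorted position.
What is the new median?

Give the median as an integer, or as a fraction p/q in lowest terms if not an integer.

Old list (sorted, length 7): [-11, -10, -8, 5, 6, 10, 32]
Old median = 5
Insert x = 34
Old length odd (7). Middle was index 3 = 5.
New length even (8). New median = avg of two middle elements.
x = 34: 7 elements are < x, 0 elements are > x.
New sorted list: [-11, -10, -8, 5, 6, 10, 32, 34]
New median = 11/2

Answer: 11/2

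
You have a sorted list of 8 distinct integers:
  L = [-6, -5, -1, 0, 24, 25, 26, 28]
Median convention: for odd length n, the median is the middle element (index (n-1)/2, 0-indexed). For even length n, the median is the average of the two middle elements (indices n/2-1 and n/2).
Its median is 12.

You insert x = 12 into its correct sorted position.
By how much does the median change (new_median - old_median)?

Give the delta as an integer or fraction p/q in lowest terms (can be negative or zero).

Answer: 0

Derivation:
Old median = 12
After inserting x = 12: new sorted = [-6, -5, -1, 0, 12, 24, 25, 26, 28]
New median = 12
Delta = 12 - 12 = 0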